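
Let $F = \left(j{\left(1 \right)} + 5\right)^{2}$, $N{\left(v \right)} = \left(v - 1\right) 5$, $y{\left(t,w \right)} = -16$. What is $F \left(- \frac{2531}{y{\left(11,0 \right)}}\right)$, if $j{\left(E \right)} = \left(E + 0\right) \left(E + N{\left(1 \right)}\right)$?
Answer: $\frac{22779}{4} \approx 5694.8$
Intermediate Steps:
$N{\left(v \right)} = -5 + 5 v$ ($N{\left(v \right)} = \left(-1 + v\right) 5 = -5 + 5 v$)
$j{\left(E \right)} = E^{2}$ ($j{\left(E \right)} = \left(E + 0\right) \left(E + \left(-5 + 5 \cdot 1\right)\right) = E \left(E + \left(-5 + 5\right)\right) = E \left(E + 0\right) = E E = E^{2}$)
$F = 36$ ($F = \left(1^{2} + 5\right)^{2} = \left(1 + 5\right)^{2} = 6^{2} = 36$)
$F \left(- \frac{2531}{y{\left(11,0 \right)}}\right) = 36 \left(- \frac{2531}{-16}\right) = 36 \left(\left(-2531\right) \left(- \frac{1}{16}\right)\right) = 36 \cdot \frac{2531}{16} = \frac{22779}{4}$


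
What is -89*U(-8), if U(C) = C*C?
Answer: -5696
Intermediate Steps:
U(C) = C**2
-89*U(-8) = -89*(-8)**2 = -89*64 = -5696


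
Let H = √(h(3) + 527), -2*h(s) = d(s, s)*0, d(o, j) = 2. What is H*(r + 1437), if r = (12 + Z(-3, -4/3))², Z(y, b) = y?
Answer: 1518*√527 ≈ 34848.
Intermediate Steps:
r = 81 (r = (12 - 3)² = 9² = 81)
h(s) = 0 (h(s) = -0 = -½*0 = 0)
H = √527 (H = √(0 + 527) = √527 ≈ 22.956)
H*(r + 1437) = √527*(81 + 1437) = √527*1518 = 1518*√527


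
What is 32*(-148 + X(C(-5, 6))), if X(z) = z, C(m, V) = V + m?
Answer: -4704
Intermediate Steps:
32*(-148 + X(C(-5, 6))) = 32*(-148 + (6 - 5)) = 32*(-148 + 1) = 32*(-147) = -4704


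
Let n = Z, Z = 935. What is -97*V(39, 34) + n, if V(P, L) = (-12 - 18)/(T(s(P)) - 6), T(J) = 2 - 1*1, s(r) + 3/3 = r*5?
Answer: 353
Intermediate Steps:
s(r) = -1 + 5*r (s(r) = -1 + r*5 = -1 + 5*r)
T(J) = 1 (T(J) = 2 - 1 = 1)
n = 935
V(P, L) = 6 (V(P, L) = (-12 - 18)/(1 - 6) = -30/(-5) = -30*(-⅕) = 6)
-97*V(39, 34) + n = -97*6 + 935 = -582 + 935 = 353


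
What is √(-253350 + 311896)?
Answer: √58546 ≈ 241.96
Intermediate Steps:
√(-253350 + 311896) = √58546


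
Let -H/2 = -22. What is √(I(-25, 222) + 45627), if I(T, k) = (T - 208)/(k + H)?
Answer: √3228322034/266 ≈ 213.60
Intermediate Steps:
H = 44 (H = -2*(-22) = 44)
I(T, k) = (-208 + T)/(44 + k) (I(T, k) = (T - 208)/(k + 44) = (-208 + T)/(44 + k))
√(I(-25, 222) + 45627) = √((-208 - 25)/(44 + 222) + 45627) = √(-233/266 + 45627) = √(12136549/266) = √3228322034/266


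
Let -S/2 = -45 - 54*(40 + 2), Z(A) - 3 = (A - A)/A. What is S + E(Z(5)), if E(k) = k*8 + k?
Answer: 4653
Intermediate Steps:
Z(A) = 3 (Z(A) = 3 + (A - A)/A = 3 + 0/A = 3 + 0 = 3)
E(k) = 9*k (E(k) = 8*k + k = 9*k)
S = 4626 (S = -2*(-45 - 54*(40 + 2)) = -2*(-45 - 54*42) = -2*(-45 - 2268) = -2*(-2313) = 4626)
S + E(Z(5)) = 4626 + 9*3 = 4626 + 27 = 4653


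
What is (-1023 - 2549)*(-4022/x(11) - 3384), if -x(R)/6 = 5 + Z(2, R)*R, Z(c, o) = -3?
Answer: 255636431/21 ≈ 1.2173e+7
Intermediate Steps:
x(R) = -30 + 18*R (x(R) = -6*(5 - 3*R) = -30 + 18*R)
(-1023 - 2549)*(-4022/x(11) - 3384) = (-1023 - 2549)*(-4022/(-30 + 18*11) - 3384) = -3572*(-4022/(-30 + 198) - 3384) = -3572*(-4022/168 - 3384) = -3572*(-4022*1/168 - 3384) = -3572*(-2011/84 - 3384) = -3572*(-286267/84) = 255636431/21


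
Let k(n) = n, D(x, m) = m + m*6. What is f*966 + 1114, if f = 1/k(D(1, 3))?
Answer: 1160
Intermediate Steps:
D(x, m) = 7*m (D(x, m) = m + 6*m = 7*m)
f = 1/21 (f = 1/(7*3) = 1/21 ≈ 0.047619)
f*966 + 1114 = (1/21)*966 + 1114 = 46 + 1114 = 1160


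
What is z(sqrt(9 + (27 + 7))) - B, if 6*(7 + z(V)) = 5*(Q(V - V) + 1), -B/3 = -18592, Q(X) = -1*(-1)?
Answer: -167344/3 ≈ -55781.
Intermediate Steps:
Q(X) = 1
B = 55776 (B = -3*(-18592) = 55776)
z(V) = -16/3 (z(V) = -7 + (5*(1 + 1))/6 = -7 + (5*2)/6 = -7 + (1/6)*10 = -7 + 5/3 = -16/3)
z(sqrt(9 + (27 + 7))) - B = -16/3 - 1*55776 = -16/3 - 55776 = -167344/3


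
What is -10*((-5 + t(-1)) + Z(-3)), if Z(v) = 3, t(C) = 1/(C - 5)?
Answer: 65/3 ≈ 21.667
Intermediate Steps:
t(C) = 1/(-5 + C)
-10*((-5 + t(-1)) + Z(-3)) = -10*((-5 + 1/(-5 - 1)) + 3) = -10*((-5 + 1/(-6)) + 3) = -10*((-5 - ⅙) + 3) = -10*(-31/6 + 3) = -10*(-13/6) = 65/3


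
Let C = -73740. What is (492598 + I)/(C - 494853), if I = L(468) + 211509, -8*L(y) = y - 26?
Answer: -2816207/2274372 ≈ -1.2382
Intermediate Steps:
L(y) = 13/4 - y/8 (L(y) = -(y - 26)/8 = -(-26 + y)/8 = 13/4 - y/8)
I = 845815/4 (I = (13/4 - ⅛*468) + 211509 = (13/4 - 117/2) + 211509 = -221/4 + 211509 = 845815/4 ≈ 2.1145e+5)
(492598 + I)/(C - 494853) = (492598 + 845815/4)/(-73740 - 494853) = (2816207/4)/(-568593) = (2816207/4)*(-1/568593) = -2816207/2274372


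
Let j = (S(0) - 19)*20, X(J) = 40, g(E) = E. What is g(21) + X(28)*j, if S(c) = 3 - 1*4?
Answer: -15979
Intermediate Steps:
S(c) = -1 (S(c) = 3 - 4 = -1)
j = -400 (j = (-1 - 19)*20 = -20*20 = -400)
g(21) + X(28)*j = 21 + 40*(-400) = 21 - 16000 = -15979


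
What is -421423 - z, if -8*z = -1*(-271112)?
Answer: -387534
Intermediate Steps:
z = -33889 (z = -(-1)*(-271112)/8 = -⅛*271112 = -33889)
-421423 - z = -421423 - 1*(-33889) = -421423 + 33889 = -387534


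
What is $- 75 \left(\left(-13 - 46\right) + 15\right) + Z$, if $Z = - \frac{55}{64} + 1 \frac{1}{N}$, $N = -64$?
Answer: $\frac{26393}{8} \approx 3299.1$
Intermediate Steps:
$Z = - \frac{7}{8}$ ($Z = - \frac{55}{64} + 1 \frac{1}{-64} = \left(-55\right) \frac{1}{64} + 1 \left(- \frac{1}{64}\right) = - \frac{55}{64} - \frac{1}{64} = - \frac{7}{8} \approx -0.875$)
$- 75 \left(\left(-13 - 46\right) + 15\right) + Z = - 75 \left(\left(-13 - 46\right) + 15\right) - \frac{7}{8} = - 75 \left(-59 + 15\right) - \frac{7}{8} = \left(-75\right) \left(-44\right) - \frac{7}{8} = 3300 - \frac{7}{8} = \frac{26393}{8}$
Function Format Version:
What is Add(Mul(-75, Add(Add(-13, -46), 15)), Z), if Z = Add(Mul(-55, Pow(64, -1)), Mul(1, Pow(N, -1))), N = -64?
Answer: Rational(26393, 8) ≈ 3299.1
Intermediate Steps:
Z = Rational(-7, 8) (Z = Add(Mul(-55, Pow(64, -1)), Mul(1, Pow(-64, -1))) = Add(Mul(-55, Rational(1, 64)), Mul(1, Rational(-1, 64))) = Add(Rational(-55, 64), Rational(-1, 64)) = Rational(-7, 8) ≈ -0.87500)
Add(Mul(-75, Add(Add(-13, -46), 15)), Z) = Add(Mul(-75, Add(Add(-13, -46), 15)), Rational(-7, 8)) = Add(Mul(-75, Add(-59, 15)), Rational(-7, 8)) = Add(Mul(-75, -44), Rational(-7, 8)) = Add(3300, Rational(-7, 8)) = Rational(26393, 8)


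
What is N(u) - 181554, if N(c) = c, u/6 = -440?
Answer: -184194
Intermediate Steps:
u = -2640 (u = 6*(-440) = -2640)
N(u) - 181554 = -2640 - 181554 = -184194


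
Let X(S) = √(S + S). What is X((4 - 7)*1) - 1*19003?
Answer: -19003 + I*√6 ≈ -19003.0 + 2.4495*I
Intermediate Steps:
X(S) = √2*√S (X(S) = √(2*S) = √2*√S)
X((4 - 7)*1) - 1*19003 = √2*√((4 - 7)*1) - 1*19003 = √2*√(-3*1) - 19003 = √2*√(-3) - 19003 = √2*(I*√3) - 19003 = I*√6 - 19003 = -19003 + I*√6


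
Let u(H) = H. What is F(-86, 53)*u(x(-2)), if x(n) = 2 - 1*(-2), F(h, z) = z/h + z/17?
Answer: 7314/731 ≈ 10.005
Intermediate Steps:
F(h, z) = z/17 + z/h (F(h, z) = z/h + z*(1/17) = z/h + z/17 = z/17 + z/h)
x(n) = 4 (x(n) = 2 + 2 = 4)
F(-86, 53)*u(x(-2)) = ((1/17)*53 + 53/(-86))*4 = (53/17 + 53*(-1/86))*4 = (53/17 - 53/86)*4 = (3657/1462)*4 = 7314/731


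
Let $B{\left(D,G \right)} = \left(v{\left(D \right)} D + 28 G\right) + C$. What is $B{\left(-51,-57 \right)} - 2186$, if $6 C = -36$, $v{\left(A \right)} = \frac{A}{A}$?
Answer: $-3839$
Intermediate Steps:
$v{\left(A \right)} = 1$
$C = -6$ ($C = \frac{1}{6} \left(-36\right) = -6$)
$B{\left(D,G \right)} = -6 + D + 28 G$ ($B{\left(D,G \right)} = \left(1 D + 28 G\right) - 6 = \left(D + 28 G\right) - 6 = -6 + D + 28 G$)
$B{\left(-51,-57 \right)} - 2186 = \left(-6 - 51 + 28 \left(-57\right)\right) - 2186 = \left(-6 - 51 - 1596\right) - 2186 = -1653 - 2186 = -3839$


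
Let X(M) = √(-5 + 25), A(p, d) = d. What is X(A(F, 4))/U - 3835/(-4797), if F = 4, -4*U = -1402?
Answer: 295/369 + 4*√5/701 ≈ 0.81222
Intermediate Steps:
U = 701/2 (U = -¼*(-1402) = 701/2 ≈ 350.50)
X(M) = 2*√5 (X(M) = √20 = 2*√5)
X(A(F, 4))/U - 3835/(-4797) = (2*√5)/(701/2) - 3835/(-4797) = (2*√5)*(2/701) - 3835*(-1/4797) = 4*√5/701 + 295/369 = 295/369 + 4*√5/701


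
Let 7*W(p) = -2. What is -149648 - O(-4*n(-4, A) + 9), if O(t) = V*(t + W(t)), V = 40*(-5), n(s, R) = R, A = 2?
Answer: -1046536/7 ≈ -1.4951e+5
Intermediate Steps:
W(p) = -2/7 (W(p) = (⅐)*(-2) = -2/7)
V = -200
O(t) = 400/7 - 200*t (O(t) = -200*(t - 2/7) = -200*(-2/7 + t) = 400/7 - 200*t)
-149648 - O(-4*n(-4, A) + 9) = -149648 - (400/7 - 200*(-4*2 + 9)) = -149648 - (400/7 - 200*(-8 + 9)) = -149648 - (400/7 - 200*1) = -149648 - (400/7 - 200) = -149648 - 1*(-1000/7) = -149648 + 1000/7 = -1046536/7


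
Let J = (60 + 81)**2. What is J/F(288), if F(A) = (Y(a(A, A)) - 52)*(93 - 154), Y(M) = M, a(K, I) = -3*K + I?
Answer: 19881/38308 ≈ 0.51898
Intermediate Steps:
a(K, I) = I - 3*K
J = 19881 (J = 141**2 = 19881)
F(A) = 3172 + 122*A (F(A) = ((A - 3*A) - 52)*(93 - 154) = (-2*A - 52)*(-61) = (-52 - 2*A)*(-61) = 3172 + 122*A)
J/F(288) = 19881/(3172 + 122*288) = 19881/(3172 + 35136) = 19881/38308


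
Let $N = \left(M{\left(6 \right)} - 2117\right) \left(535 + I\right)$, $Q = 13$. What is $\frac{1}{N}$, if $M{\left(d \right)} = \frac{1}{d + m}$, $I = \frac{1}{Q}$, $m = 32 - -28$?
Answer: $- \frac{429}{485949638} \approx -8.8281 \cdot 10^{-7}$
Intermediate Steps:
$m = 60$ ($m = 32 + 28 = 60$)
$I = \frac{1}{13} \approx 0.076923$
$M{\left(d \right)} = \frac{1}{60 + d}$ ($M{\left(d \right)} = \frac{1}{d + 60} = \frac{1}{60 + d}$)
$N = - \frac{485949638}{429}$ ($N = \left(\frac{1}{60 + 6} - 2117\right) \left(535 + \frac{1}{13}\right) = \left(\frac{1}{66} - 2117\right) \frac{6956}{13} = \left(- \frac{139721}{66}\right) \frac{6956}{13} = - \frac{485949638}{429} \approx -1.1328 \cdot 10^{6}$)
$\frac{1}{N} = \frac{1}{- \frac{485949638}{429}} = - \frac{429}{485949638}$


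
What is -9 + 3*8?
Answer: 15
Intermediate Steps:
-9 + 3*8 = -9 + 24 = 15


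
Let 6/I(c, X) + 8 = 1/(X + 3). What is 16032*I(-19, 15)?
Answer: -1731456/143 ≈ -12108.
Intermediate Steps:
I(c, X) = 6/(-8 + 1/(3 + X)) (I(c, X) = 6/(-8 + 1/(X + 3)) = 6/(-8 + 1/(3 + X)))
16032*I(-19, 15) = 16032*(6*(-3 - 1*15)/(23 + 8*15)) = 16032*(6*(-3 - 15)/(23 + 120)) = 16032*(6*(-18)/143) = 16032*(6*(1/143)*(-18)) = 16032*(-108/143) = -1731456/143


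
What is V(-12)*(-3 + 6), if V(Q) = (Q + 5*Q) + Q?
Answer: -252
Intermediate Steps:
V(Q) = 7*Q (V(Q) = 6*Q + Q = 7*Q)
V(-12)*(-3 + 6) = (7*(-12))*(-3 + 6) = -84*3 = -252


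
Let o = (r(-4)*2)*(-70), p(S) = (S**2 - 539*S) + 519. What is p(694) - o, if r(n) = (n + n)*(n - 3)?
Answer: 115929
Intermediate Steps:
r(n) = 2*n*(-3 + n) (r(n) = (2*n)*(-3 + n) = 2*n*(-3 + n))
p(S) = 519 + S**2 - 539*S
o = -7840 (o = ((2*(-4)*(-3 - 4))*2)*(-70) = ((2*(-4)*(-7))*2)*(-70) = (56*2)*(-70) = 112*(-70) = -7840)
p(694) - o = (519 + 694**2 - 539*694) - 1*(-7840) = (519 + 481636 - 374066) + 7840 = 108089 + 7840 = 115929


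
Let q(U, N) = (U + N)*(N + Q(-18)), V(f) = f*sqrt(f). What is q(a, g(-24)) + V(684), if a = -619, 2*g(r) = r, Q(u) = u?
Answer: 18930 + 4104*sqrt(19) ≈ 36819.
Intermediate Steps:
V(f) = f**(3/2)
g(r) = r/2
q(U, N) = (-18 + N)*(N + U) (q(U, N) = (U + N)*(N - 18) = (N + U)*(-18 + N) = (-18 + N)*(N + U))
q(a, g(-24)) + V(684) = (((1/2)*(-24))**2 - 9*(-24) - 18*(-619) + ((1/2)*(-24))*(-619)) + 684**(3/2) = ((-12)**2 - 18*(-12) + 11142 - 12*(-619)) + 4104*sqrt(19) = (144 + 216 + 11142 + 7428) + 4104*sqrt(19) = 18930 + 4104*sqrt(19)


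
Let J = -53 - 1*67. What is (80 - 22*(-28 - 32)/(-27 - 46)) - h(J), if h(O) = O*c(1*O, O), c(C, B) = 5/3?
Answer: 19120/73 ≈ 261.92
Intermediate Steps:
c(C, B) = 5/3 (c(C, B) = 5*(1/3) = 5/3)
J = -120 (J = -53 - 67 = -120)
h(O) = 5*O/3 (h(O) = O*(5/3) = 5*O/3)
(80 - 22*(-28 - 32)/(-27 - 46)) - h(J) = (80 - 22*(-28 - 32)/(-27 - 46)) - 5*(-120)/3 = (80 - (-1320)/(-73)) - 1*(-200) = (80 - (-1320)*(-1)/73) + 200 = (80 - 22*60/73) + 200 = (80 - 1320/73) + 200 = 4520/73 + 200 = 19120/73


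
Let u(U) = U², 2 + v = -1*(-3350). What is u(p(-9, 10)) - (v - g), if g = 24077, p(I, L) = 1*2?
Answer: 20733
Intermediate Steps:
p(I, L) = 2
v = 3348 (v = -2 - 1*(-3350) = -2 + 3350 = 3348)
u(p(-9, 10)) - (v - g) = 2² - (3348 - 1*24077) = 4 - (3348 - 24077) = 4 - 1*(-20729) = 4 + 20729 = 20733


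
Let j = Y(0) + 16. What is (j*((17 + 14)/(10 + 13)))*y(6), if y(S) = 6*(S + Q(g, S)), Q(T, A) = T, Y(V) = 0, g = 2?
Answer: 23808/23 ≈ 1035.1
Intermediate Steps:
j = 16 (j = 0 + 16 = 16)
y(S) = 12 + 6*S (y(S) = 6*(S + 2) = 6*(2 + S) = 12 + 6*S)
(j*((17 + 14)/(10 + 13)))*y(6) = (16*((17 + 14)/(10 + 13)))*(12 + 6*6) = (16*(31/23))*(12 + 36) = (16*(31*(1/23)))*48 = (16*(31/23))*48 = (496/23)*48 = 23808/23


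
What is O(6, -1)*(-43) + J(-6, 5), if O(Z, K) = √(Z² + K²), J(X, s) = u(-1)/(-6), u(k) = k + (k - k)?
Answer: ⅙ - 43*√37 ≈ -261.39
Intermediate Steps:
u(k) = k (u(k) = k + 0 = k)
J(X, s) = ⅙ (J(X, s) = -1/(-6) = -1*(-⅙) = ⅙)
O(Z, K) = √(K² + Z²)
O(6, -1)*(-43) + J(-6, 5) = √((-1)² + 6²)*(-43) + ⅙ = √(1 + 36)*(-43) + ⅙ = √37*(-43) + ⅙ = -43*√37 + ⅙ = ⅙ - 43*√37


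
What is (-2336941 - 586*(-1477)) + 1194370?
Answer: -277049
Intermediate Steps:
(-2336941 - 586*(-1477)) + 1194370 = (-2336941 + 865522) + 1194370 = -1471419 + 1194370 = -277049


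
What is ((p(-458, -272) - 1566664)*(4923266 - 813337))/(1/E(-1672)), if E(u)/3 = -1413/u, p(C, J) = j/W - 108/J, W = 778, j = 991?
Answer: -721990778771692668861/44227744 ≈ -1.6324e+13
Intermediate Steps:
p(C, J) = 991/778 - 108/J
E(u) = -4239/u (E(u) = 3*(-1413/u) = -4239/u)
((p(-458, -272) - 1566664)*(4923266 - 813337))/(1/E(-1672)) = (((991/778 - 108/(-272)) - 1566664)*(4923266 - 813337))/(1/(-4239/(-1672))) = (((991/778 - 108*(-1/272)) - 1566664)*4109929)/(1/(-4239*(-1/1672))) = (((991/778 + 27/68) - 1566664)*4109929)/(1/(4239/1672)) = ((44197/26452 - 1566664)*4109929)/(1672/4239) = -41441351931/26452*4109929*(4239/1672) = -170321014100422899/26452*4239/1672 = -721990778771692668861/44227744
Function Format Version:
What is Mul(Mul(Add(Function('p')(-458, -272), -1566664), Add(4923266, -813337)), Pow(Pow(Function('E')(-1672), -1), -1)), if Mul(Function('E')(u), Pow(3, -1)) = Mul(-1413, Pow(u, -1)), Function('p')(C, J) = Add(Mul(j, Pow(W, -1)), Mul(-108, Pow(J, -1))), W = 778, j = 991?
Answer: Rational(-721990778771692668861, 44227744) ≈ -1.6324e+13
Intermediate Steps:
Function('p')(C, J) = Add(Rational(991, 778), Mul(-108, Pow(J, -1))) (Function('p')(C, J) = Add(Mul(991, Pow(778, -1)), Mul(-108, Pow(J, -1))) = Add(Mul(991, Rational(1, 778)), Mul(-108, Pow(J, -1))) = Add(Rational(991, 778), Mul(-108, Pow(J, -1))))
Function('E')(u) = Mul(-4239, Pow(u, -1)) (Function('E')(u) = Mul(3, Mul(-1413, Pow(u, -1))) = Mul(-4239, Pow(u, -1)))
Mul(Mul(Add(Function('p')(-458, -272), -1566664), Add(4923266, -813337)), Pow(Pow(Function('E')(-1672), -1), -1)) = Mul(Mul(Add(Add(Rational(991, 778), Mul(-108, Pow(-272, -1))), -1566664), Add(4923266, -813337)), Pow(Pow(Mul(-4239, Pow(-1672, -1)), -1), -1)) = Mul(Mul(Add(Add(Rational(991, 778), Mul(-108, Rational(-1, 272))), -1566664), 4109929), Pow(Pow(Mul(-4239, Rational(-1, 1672)), -1), -1)) = Mul(Mul(Add(Add(Rational(991, 778), Rational(27, 68)), -1566664), 4109929), Pow(Pow(Rational(4239, 1672), -1), -1)) = Mul(Mul(Add(Rational(44197, 26452), -1566664), 4109929), Pow(Rational(1672, 4239), -1)) = Mul(Mul(Rational(-41441351931, 26452), 4109929), Rational(4239, 1672)) = Mul(Rational(-170321014100422899, 26452), Rational(4239, 1672)) = Rational(-721990778771692668861, 44227744)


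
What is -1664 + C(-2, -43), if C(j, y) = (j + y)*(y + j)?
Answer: 361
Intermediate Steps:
C(j, y) = (j + y)² (C(j, y) = (j + y)*(j + y) = (j + y)²)
-1664 + C(-2, -43) = -1664 + (-2 - 43)² = -1664 + (-45)² = -1664 + 2025 = 361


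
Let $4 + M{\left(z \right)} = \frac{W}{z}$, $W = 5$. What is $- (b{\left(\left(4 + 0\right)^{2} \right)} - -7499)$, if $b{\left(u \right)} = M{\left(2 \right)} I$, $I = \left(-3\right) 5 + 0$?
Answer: $- \frac{15043}{2} \approx -7521.5$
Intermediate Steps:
$M{\left(z \right)} = -4 + \frac{5}{z}$
$I = -15$ ($I = -15 + 0 = -15$)
$b{\left(u \right)} = \frac{45}{2}$ ($b{\left(u \right)} = \left(-4 + \frac{5}{2}\right) \left(-15\right) = \left(- \frac{3}{2}\right) \left(-15\right) = \frac{45}{2}$)
$- (b{\left(\left(4 + 0\right)^{2} \right)} - -7499) = - (\frac{45}{2} - -7499) = - (\frac{45}{2} + 7499) = \left(-1\right) \frac{15043}{2} = - \frac{15043}{2}$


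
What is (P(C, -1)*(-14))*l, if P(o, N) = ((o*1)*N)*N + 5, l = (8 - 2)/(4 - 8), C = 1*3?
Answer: 168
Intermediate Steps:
C = 3
l = -3/2 (l = 6/(-4) = 6*(-¼) = -3/2 ≈ -1.5000)
P(o, N) = 5 + o*N² (P(o, N) = (o*N)*N + 5 = (N*o)*N + 5 = o*N² + 5 = 5 + o*N²)
(P(C, -1)*(-14))*l = ((5 + 3*(-1)²)*(-14))*(-3/2) = ((5 + 3*1)*(-14))*(-3/2) = ((5 + 3)*(-14))*(-3/2) = (8*(-14))*(-3/2) = -112*(-3/2) = 168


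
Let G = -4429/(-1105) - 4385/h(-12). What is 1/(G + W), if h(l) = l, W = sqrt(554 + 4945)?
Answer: 64955077980/23029141463929 - 527482800*sqrt(611)/23029141463929 ≈ 0.0022544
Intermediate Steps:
W = 3*sqrt(611) (W = sqrt(5499) = 3*sqrt(611) ≈ 74.155)
G = 4898573/13260 (G = -4429/(-1105) - 4385/(-12) = -4429*(-1/1105) - 4385*(-1/12) = 4429/1105 + 4385/12 = 4898573/13260 ≈ 369.42)
1/(G + W) = 1/(4898573/13260 + 3*sqrt(611))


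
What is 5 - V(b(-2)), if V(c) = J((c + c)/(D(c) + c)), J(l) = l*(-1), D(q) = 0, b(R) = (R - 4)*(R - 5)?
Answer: 7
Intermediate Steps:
b(R) = (-5 + R)*(-4 + R) (b(R) = (-4 + R)*(-5 + R) = (-5 + R)*(-4 + R))
J(l) = -l
V(c) = -2 (V(c) = -(c + c)/(0 + c) = -2*c/c = -1*2 = -2)
5 - V(b(-2)) = 5 - 1*(-2) = 5 + 2 = 7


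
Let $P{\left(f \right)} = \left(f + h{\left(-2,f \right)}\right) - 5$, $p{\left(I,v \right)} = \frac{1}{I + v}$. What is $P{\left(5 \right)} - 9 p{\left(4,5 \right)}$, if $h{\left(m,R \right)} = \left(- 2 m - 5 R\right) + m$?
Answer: $-24$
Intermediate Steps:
$h{\left(m,R \right)} = - m - 5 R$ ($h{\left(m,R \right)} = \left(- 5 R - 2 m\right) + m = - m - 5 R$)
$P{\left(f \right)} = -3 - 4 f$ ($P{\left(f \right)} = \left(f - \left(-2 + 5 f\right)\right) - 5 = \left(2 - 4 f\right) - 5 = -3 - 4 f$)
$P{\left(5 \right)} - 9 p{\left(4,5 \right)} = \left(-3 - 20\right) - \frac{9}{4 + 5} = \left(-3 - 20\right) - \frac{9}{9} = -23 - 1 = -24$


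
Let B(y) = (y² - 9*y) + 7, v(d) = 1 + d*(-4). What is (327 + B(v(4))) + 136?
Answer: 830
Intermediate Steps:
v(d) = 1 - 4*d
B(y) = 7 + y² - 9*y
(327 + B(v(4))) + 136 = (327 + (7 + (1 - 4*4)² - 9*(1 - 4*4))) + 136 = (327 + (7 + (1 - 16)² - 9*(1 - 16))) + 136 = (327 + (7 + (-15)² - 9*(-15))) + 136 = (327 + (7 + 225 + 135)) + 136 = (327 + 367) + 136 = 694 + 136 = 830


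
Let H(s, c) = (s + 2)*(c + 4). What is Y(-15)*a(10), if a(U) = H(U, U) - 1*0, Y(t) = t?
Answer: -2520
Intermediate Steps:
H(s, c) = (2 + s)*(4 + c)
a(U) = 8 + U² + 6*U (a(U) = (8 + 2*U + 4*U + U*U) - 1*0 = (8 + 2*U + 4*U + U²) + 0 = (8 + U² + 6*U) + 0 = 8 + U² + 6*U)
Y(-15)*a(10) = -15*(8 + 10² + 6*10) = -15*(8 + 100 + 60) = -15*168 = -2520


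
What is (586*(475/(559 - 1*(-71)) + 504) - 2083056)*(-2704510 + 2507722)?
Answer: 7385979785516/21 ≈ 3.5171e+11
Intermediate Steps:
(586*(475/(559 - 1*(-71)) + 504) - 2083056)*(-2704510 + 2507722) = (586*(475/(559 + 71) + 504) - 2083056)*(-196788) = (586*(475/630 + 504) - 2083056)*(-196788) = (586*(475*(1/630) + 504) - 2083056)*(-196788) = (586*(95/126 + 504) - 2083056)*(-196788) = (586*(63599/126) - 2083056)*(-196788) = (18634507/63 - 2083056)*(-196788) = -112598021/63*(-196788) = 7385979785516/21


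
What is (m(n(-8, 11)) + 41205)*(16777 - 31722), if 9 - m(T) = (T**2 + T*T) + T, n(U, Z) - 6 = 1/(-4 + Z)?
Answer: -614723535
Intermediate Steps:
n(U, Z) = 6 + 1/(-4 + Z)
m(T) = 9 - T - 2*T**2 (m(T) = 9 - ((T**2 + T*T) + T) = 9 - ((T**2 + T**2) + T) = 9 - (2*T**2 + T) = 9 - (T + 2*T**2) = 9 + (-T - 2*T**2) = 9 - T - 2*T**2)
(m(n(-8, 11)) + 41205)*(16777 - 31722) = ((9 - (-23 + 6*11)/(-4 + 11) - 2*(-23 + 6*11)**2/(-4 + 11)**2) + 41205)*(16777 - 31722) = ((9 - (-23 + 66)/7 - 2*(-23 + 66)**2/49) + 41205)*(-14945) = ((9 - 43/7 - 2*((1/7)*43)**2) + 41205)*(-14945) = ((9 - 1*43/7 - 2*(43/7)**2) + 41205)*(-14945) = ((9 - 43/7 - 2*1849/49) + 41205)*(-14945) = ((9 - 43/7 - 3698/49) + 41205)*(-14945) = (-3558/49 + 41205)*(-14945) = (2015487/49)*(-14945) = -614723535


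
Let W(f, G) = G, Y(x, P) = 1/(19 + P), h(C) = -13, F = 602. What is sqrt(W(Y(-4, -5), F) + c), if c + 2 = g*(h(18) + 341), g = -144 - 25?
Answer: 4*I*sqrt(3427) ≈ 234.16*I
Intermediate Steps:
g = -169
c = -55434 (c = -2 - 169*(-13 + 341) = -2 - 169*328 = -2 - 55432 = -55434)
sqrt(W(Y(-4, -5), F) + c) = sqrt(602 - 55434) = sqrt(-54832) = 4*I*sqrt(3427)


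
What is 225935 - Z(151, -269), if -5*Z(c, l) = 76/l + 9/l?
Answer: 60776498/269 ≈ 2.2594e+5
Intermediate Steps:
Z(c, l) = -17/l (Z(c, l) = -(76/l + 9/l)/5 = -17/l)
225935 - Z(151, -269) = 225935 - (-17)/(-269) = 225935 - (-17)*(-1)/269 = 225935 - 1*17/269 = 225935 - 17/269 = 60776498/269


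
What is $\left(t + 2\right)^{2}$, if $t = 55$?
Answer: $3249$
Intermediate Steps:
$\left(t + 2\right)^{2} = \left(55 + 2\right)^{2} = 57^{2} = 3249$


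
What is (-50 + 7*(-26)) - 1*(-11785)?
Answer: 11553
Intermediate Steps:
(-50 + 7*(-26)) - 1*(-11785) = (-50 - 182) + 11785 = -232 + 11785 = 11553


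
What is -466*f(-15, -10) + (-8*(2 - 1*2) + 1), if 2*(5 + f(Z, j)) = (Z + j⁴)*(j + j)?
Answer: 46532431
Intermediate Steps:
f(Z, j) = -5 + j*(Z + j⁴) (f(Z, j) = -5 + ((Z + j⁴)*(j + j))/2 = -5 + ((Z + j⁴)*(2*j))/2 = -5 + (2*j*(Z + j⁴))/2 = -5 + j*(Z + j⁴))
-466*f(-15, -10) + (-8*(2 - 1*2) + 1) = -466*(-5 + (-10)⁵ - 15*(-10)) + (-8*(2 - 1*2) + 1) = -466*(-5 - 100000 + 150) + (-8*(2 - 2) + 1) = -466*(-99855) + (-8*0 + 1) = 46532430 + (0 + 1) = 46532430 + 1 = 46532431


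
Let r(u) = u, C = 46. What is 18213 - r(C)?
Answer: 18167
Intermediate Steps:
18213 - r(C) = 18213 - 1*46 = 18213 - 46 = 18167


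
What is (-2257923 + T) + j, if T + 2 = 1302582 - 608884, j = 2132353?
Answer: 568126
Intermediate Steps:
T = 693696 (T = -2 + (1302582 - 608884) = -2 + 693698 = 693696)
(-2257923 + T) + j = (-2257923 + 693696) + 2132353 = -1564227 + 2132353 = 568126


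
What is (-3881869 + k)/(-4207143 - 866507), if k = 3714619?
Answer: 3345/101473 ≈ 0.032964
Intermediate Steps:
(-3881869 + k)/(-4207143 - 866507) = (-3881869 + 3714619)/(-4207143 - 866507) = -167250/(-5073650) = -167250*(-1/5073650) = 3345/101473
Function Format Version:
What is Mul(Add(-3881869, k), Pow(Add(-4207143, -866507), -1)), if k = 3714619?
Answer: Rational(3345, 101473) ≈ 0.032964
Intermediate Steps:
Mul(Add(-3881869, k), Pow(Add(-4207143, -866507), -1)) = Mul(Add(-3881869, 3714619), Pow(Add(-4207143, -866507), -1)) = Mul(-167250, Pow(-5073650, -1)) = Mul(-167250, Rational(-1, 5073650)) = Rational(3345, 101473)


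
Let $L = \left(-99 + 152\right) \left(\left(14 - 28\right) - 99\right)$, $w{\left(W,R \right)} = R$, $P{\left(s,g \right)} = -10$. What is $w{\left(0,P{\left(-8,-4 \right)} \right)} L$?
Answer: $59890$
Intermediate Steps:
$L = -5989$ ($L = 53 \left(-14 - 99\right) = 53 \left(-113\right) = -5989$)
$w{\left(0,P{\left(-8,-4 \right)} \right)} L = \left(-10\right) \left(-5989\right) = 59890$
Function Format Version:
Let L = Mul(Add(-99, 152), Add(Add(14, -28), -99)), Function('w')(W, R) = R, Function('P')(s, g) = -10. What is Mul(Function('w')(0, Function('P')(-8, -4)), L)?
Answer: 59890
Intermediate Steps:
L = -5989 (L = Mul(53, Add(-14, -99)) = Mul(53, -113) = -5989)
Mul(Function('w')(0, Function('P')(-8, -4)), L) = Mul(-10, -5989) = 59890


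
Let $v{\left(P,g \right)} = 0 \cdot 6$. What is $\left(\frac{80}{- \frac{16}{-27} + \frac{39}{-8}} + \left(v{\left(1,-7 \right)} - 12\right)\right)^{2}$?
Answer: $\frac{32216976}{34225} \approx 941.33$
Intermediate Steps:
$v{\left(P,g \right)} = 0$
$\left(\frac{80}{- \frac{16}{-27} + \frac{39}{-8}} + \left(v{\left(1,-7 \right)} - 12\right)\right)^{2} = \left(\frac{80}{- \frac{16}{-27} + \frac{39}{-8}} + \left(0 - 12\right)\right)^{2} = \left(\frac{80}{\left(-16\right) \left(- \frac{1}{27}\right) + 39 \left(- \frac{1}{8}\right)} - 12\right)^{2} = \left(\frac{80}{\frac{16}{27} - \frac{39}{8}} - 12\right)^{2} = \left(\frac{80}{- \frac{925}{216}} - 12\right)^{2} = \left(80 \left(- \frac{216}{925}\right) - 12\right)^{2} = \left(- \frac{3456}{185} - 12\right)^{2} = \left(- \frac{5676}{185}\right)^{2} = \frac{32216976}{34225}$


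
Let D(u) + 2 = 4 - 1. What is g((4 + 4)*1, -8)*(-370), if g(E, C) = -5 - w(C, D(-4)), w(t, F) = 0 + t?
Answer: -1110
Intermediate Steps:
D(u) = 1 (D(u) = -2 + (4 - 1) = -2 + 3 = 1)
w(t, F) = t
g(E, C) = -5 - C
g((4 + 4)*1, -8)*(-370) = (-5 - 1*(-8))*(-370) = (-5 + 8)*(-370) = 3*(-370) = -1110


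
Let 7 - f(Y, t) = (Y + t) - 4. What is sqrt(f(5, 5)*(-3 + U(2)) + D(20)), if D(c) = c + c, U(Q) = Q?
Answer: sqrt(39) ≈ 6.2450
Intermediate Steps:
f(Y, t) = 11 - Y - t (f(Y, t) = 7 - ((Y + t) - 4) = 7 - (-4 + Y + t) = 7 + (4 - Y - t) = 11 - Y - t)
D(c) = 2*c
sqrt(f(5, 5)*(-3 + U(2)) + D(20)) = sqrt((11 - 1*5 - 1*5)*(-3 + 2) + 2*20) = sqrt((11 - 5 - 5)*(-1) + 40) = sqrt(1*(-1) + 40) = sqrt(-1 + 40) = sqrt(39)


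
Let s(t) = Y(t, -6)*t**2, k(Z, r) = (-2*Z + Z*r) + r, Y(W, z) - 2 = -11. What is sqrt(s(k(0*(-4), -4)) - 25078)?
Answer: I*sqrt(25222) ≈ 158.81*I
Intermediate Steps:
Y(W, z) = -9 (Y(W, z) = 2 - 11 = -9)
k(Z, r) = r - 2*Z + Z*r
s(t) = -9*t**2
sqrt(s(k(0*(-4), -4)) - 25078) = sqrt(-9*(-4 - 0*(-4) + (0*(-4))*(-4))**2 - 25078) = sqrt(-9*(-4 - 2*0 + 0*(-4))**2 - 25078) = sqrt(-9*(-4 + 0 + 0)**2 - 25078) = sqrt(-9*(-4)**2 - 25078) = sqrt(-9*16 - 25078) = sqrt(-144 - 25078) = sqrt(-25222) = I*sqrt(25222)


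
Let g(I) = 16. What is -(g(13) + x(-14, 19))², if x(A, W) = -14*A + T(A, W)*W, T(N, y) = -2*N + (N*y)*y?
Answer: -9078659524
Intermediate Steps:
T(N, y) = -2*N + N*y²
x(A, W) = -14*A + A*W*(-2 + W²) (x(A, W) = -14*A + (A*(-2 + W²))*W = -14*A + A*W*(-2 + W²))
-(g(13) + x(-14, 19))² = -(16 - 14*(-14 + 19*(-2 + 19²)))² = -(16 - 14*(-14 + 19*(-2 + 361)))² = -(16 - 14*(-14 + 19*359))² = -(16 - 14*(-14 + 6821))² = -(16 - 14*6807)² = -(16 - 95298)² = -1*(-95282)² = -1*9078659524 = -9078659524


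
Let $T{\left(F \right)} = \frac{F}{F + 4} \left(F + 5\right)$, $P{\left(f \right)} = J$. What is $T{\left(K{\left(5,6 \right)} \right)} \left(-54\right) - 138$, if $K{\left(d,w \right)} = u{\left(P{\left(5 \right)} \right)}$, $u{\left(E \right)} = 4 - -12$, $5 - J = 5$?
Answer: $- \frac{5226}{5} \approx -1045.2$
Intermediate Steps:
$J = 0$ ($J = 5 - 5 = 0$)
$P{\left(f \right)} = 0$
$u{\left(E \right)} = 16$ ($u{\left(E \right)} = 4 + 12 = 16$)
$K{\left(d,w \right)} = 16$
$T{\left(F \right)} = \frac{F \left(5 + F\right)}{4 + F}$ ($T{\left(F \right)} = \frac{F}{4 + F} \left(5 + F\right) = \frac{F \left(5 + F\right)}{4 + F}$)
$T{\left(K{\left(5,6 \right)} \right)} \left(-54\right) - 138 = \frac{16 \left(5 + 16\right)}{4 + 16} \left(-54\right) - 138 = 16 \cdot \frac{1}{20} \cdot 21 \left(-54\right) - 138 = \frac{84}{5} \left(-54\right) - 138 = - \frac{4536}{5} - 138 = - \frac{5226}{5}$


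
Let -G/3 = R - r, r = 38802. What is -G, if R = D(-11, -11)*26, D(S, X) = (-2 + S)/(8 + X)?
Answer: -116068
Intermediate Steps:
D(S, X) = (-2 + S)/(8 + X)
R = 338/3 (R = ((-2 - 11)/(8 - 11))*26 = (-13/(-3))*26 = -⅓*(-13)*26 = (13/3)*26 = 338/3 ≈ 112.67)
G = 116068 (G = -3*(338/3 - 1*38802) = -3*(338/3 - 38802) = -3*(-116068/3) = 116068)
-G = -1*116068 = -116068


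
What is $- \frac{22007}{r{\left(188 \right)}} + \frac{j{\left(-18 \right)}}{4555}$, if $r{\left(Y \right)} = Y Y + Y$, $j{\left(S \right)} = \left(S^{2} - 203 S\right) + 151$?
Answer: $\frac{46469743}{161848260} \approx 0.28712$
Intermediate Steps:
$j{\left(S \right)} = 151 + S^{2} - 203 S$
$r{\left(Y \right)} = Y + Y^{2}$ ($r{\left(Y \right)} = Y^{2} + Y = Y + Y^{2}$)
$- \frac{22007}{r{\left(188 \right)}} + \frac{j{\left(-18 \right)}}{4555} = - \frac{22007}{188 \left(1 + 188\right)} + \frac{151 + \left(-18\right)^{2} - -3654}{4555} = - \frac{22007}{188 \cdot 189} + \left(151 + 324 + 3654\right) \frac{1}{4555} = - \frac{22007}{35532} + 4129 \cdot \frac{1}{4555} = \left(-22007\right) \frac{1}{35532} + \frac{4129}{4555} = - \frac{22007}{35532} + \frac{4129}{4555} = \frac{46469743}{161848260}$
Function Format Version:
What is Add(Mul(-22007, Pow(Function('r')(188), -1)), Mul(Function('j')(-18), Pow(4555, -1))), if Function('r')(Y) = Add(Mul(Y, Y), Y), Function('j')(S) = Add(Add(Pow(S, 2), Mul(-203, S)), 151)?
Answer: Rational(46469743, 161848260) ≈ 0.28712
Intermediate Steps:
Function('j')(S) = Add(151, Pow(S, 2), Mul(-203, S))
Function('r')(Y) = Add(Y, Pow(Y, 2)) (Function('r')(Y) = Add(Pow(Y, 2), Y) = Add(Y, Pow(Y, 2)))
Add(Mul(-22007, Pow(Function('r')(188), -1)), Mul(Function('j')(-18), Pow(4555, -1))) = Add(Mul(-22007, Pow(Mul(188, Add(1, 188)), -1)), Mul(Add(151, Pow(-18, 2), Mul(-203, -18)), Pow(4555, -1))) = Add(Mul(-22007, Pow(Mul(188, 189), -1)), Mul(Add(151, 324, 3654), Rational(1, 4555))) = Add(Mul(-22007, Pow(35532, -1)), Mul(4129, Rational(1, 4555))) = Add(Mul(-22007, Rational(1, 35532)), Rational(4129, 4555)) = Add(Rational(-22007, 35532), Rational(4129, 4555)) = Rational(46469743, 161848260)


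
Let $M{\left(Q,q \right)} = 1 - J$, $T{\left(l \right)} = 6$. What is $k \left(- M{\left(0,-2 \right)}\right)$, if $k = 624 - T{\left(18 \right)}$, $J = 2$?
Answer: $618$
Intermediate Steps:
$M{\left(Q,q \right)} = -1$ ($M{\left(Q,q \right)} = 1 - 2 = -1$)
$k = 618$ ($k = 624 - 6 = 618$)
$k \left(- M{\left(0,-2 \right)}\right) = 618 \left(\left(-1\right) \left(-1\right)\right) = 618 \cdot 1 = 618$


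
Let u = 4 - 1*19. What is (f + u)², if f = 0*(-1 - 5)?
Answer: 225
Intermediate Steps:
u = -15 (u = 4 - 19 = -15)
f = 0 (f = 0*(-6) = 0)
(f + u)² = (0 - 15)² = (-15)² = 225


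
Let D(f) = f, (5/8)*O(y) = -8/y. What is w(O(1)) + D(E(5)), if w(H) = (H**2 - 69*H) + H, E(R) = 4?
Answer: 25956/25 ≈ 1038.2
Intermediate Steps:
O(y) = -64/(5*y) (O(y) = 8*(-8/y)/5 = -64/(5*y))
w(H) = H**2 - 68*H
w(O(1)) + D(E(5)) = (-64/5/1)*(-68 - 64/5/1) + 4 = (-64/5*1)*(-68 - 64/5*1) + 4 = -64*(-68 - 64/5)/5 + 4 = -64/5*(-404/5) + 4 = 25856/25 + 4 = 25956/25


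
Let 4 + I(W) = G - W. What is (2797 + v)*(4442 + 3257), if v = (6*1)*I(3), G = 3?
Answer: 21349327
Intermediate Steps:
I(W) = -1 - W (I(W) = -4 + (3 - W) = -1 - W)
v = -24 (v = (6*1)*(-1 - 1*3) = 6*(-1 - 3) = 6*(-4) = -24)
(2797 + v)*(4442 + 3257) = (2797 - 24)*(4442 + 3257) = 2773*7699 = 21349327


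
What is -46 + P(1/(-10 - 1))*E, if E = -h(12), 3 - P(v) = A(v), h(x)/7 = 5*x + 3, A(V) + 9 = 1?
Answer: -4897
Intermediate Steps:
A(V) = -8 (A(V) = -9 + 1 = -8)
h(x) = 21 + 35*x (h(x) = 7*(5*x + 3) = 7*(3 + 5*x) = 21 + 35*x)
P(v) = 11 (P(v) = 3 - 1*(-8) = 3 + 8 = 11)
E = -441 (E = -(21 + 35*12) = -(21 + 420) = -1*441 = -441)
-46 + P(1/(-10 - 1))*E = -46 + 11*(-441) = -46 - 4851 = -4897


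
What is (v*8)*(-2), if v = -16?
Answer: 256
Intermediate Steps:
(v*8)*(-2) = -16*8*(-2) = -128*(-2) = 256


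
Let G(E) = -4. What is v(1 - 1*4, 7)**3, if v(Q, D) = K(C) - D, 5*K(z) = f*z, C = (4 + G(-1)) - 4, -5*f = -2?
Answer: -6128487/15625 ≈ -392.22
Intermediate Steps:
f = 2/5 (f = -1/5*(-2) = 2/5 ≈ 0.40000)
C = -4 (C = (4 - 4) - 4 = 0 - 4 = -4)
K(z) = 2*z/25 (K(z) = (2*z/5)/5 = 2*z/25)
v(Q, D) = -8/25 - D (v(Q, D) = (2/25)*(-4) - D = -8/25 - D)
v(1 - 1*4, 7)**3 = (-8/25 - 1*7)**3 = (-8/25 - 7)**3 = (-183/25)**3 = -6128487/15625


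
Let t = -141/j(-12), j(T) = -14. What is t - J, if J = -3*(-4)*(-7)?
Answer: 1317/14 ≈ 94.071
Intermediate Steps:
t = 141/14 (t = -141/(-14) = -141*(-1/14) = 141/14 ≈ 10.071)
J = -84 (J = 12*(-7) = -84)
t - J = 141/14 - 1*(-84) = 141/14 + 84 = 1317/14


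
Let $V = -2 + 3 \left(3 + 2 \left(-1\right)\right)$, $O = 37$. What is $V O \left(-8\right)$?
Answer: $-296$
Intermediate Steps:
$V = 1$ ($V = -2 + 3 \left(3 - 2\right) = -2 + 3 \cdot 1 = -2 + 3 = 1$)
$V O \left(-8\right) = 1 \cdot 37 \left(-8\right) = 1 \left(-296\right) = -296$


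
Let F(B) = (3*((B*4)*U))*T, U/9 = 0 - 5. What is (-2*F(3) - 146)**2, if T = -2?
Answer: 43903876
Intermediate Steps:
U = -45 (U = 9*(0 - 5) = 9*(-5) = -45)
F(B) = 1080*B (F(B) = (3*((B*4)*(-45)))*(-2) = (3*((4*B)*(-45)))*(-2) = (3*(-180*B))*(-2) = -540*B*(-2) = 1080*B)
(-2*F(3) - 146)**2 = (-2160*3 - 146)**2 = (-2*3240 - 146)**2 = (-6480 - 146)**2 = (-6626)**2 = 43903876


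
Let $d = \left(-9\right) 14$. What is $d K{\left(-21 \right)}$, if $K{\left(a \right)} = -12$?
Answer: $1512$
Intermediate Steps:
$d = -126$
$d K{\left(-21 \right)} = \left(-126\right) \left(-12\right) = 1512$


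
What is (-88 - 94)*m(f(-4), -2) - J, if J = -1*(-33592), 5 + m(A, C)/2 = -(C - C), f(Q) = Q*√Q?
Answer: -31772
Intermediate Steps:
f(Q) = Q^(3/2)
m(A, C) = -10 (m(A, C) = -10 + 2*(-(C - C)) = -10 + 2*(-1*0) = -10 + 2*0 = -10 + 0 = -10)
J = 33592
(-88 - 94)*m(f(-4), -2) - J = (-88 - 94)*(-10) - 1*33592 = -182*(-10) - 33592 = 1820 - 33592 = -31772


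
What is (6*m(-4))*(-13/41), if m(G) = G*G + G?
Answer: -936/41 ≈ -22.829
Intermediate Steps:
m(G) = G + G² (m(G) = G² + G = G + G²)
(6*m(-4))*(-13/41) = (6*(-4*(1 - 4)))*(-13/41) = (6*(-4*(-3)))*(-13*1/41) = (6*12)*(-13/41) = 72*(-13/41) = -936/41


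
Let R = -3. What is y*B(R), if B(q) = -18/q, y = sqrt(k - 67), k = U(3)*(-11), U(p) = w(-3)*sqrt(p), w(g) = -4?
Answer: 6*sqrt(-67 + 44*sqrt(3)) ≈ 18.209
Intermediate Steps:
U(p) = -4*sqrt(p)
k = 44*sqrt(3) (k = -4*sqrt(3)*(-11) = 44*sqrt(3) ≈ 76.210)
y = sqrt(-67 + 44*sqrt(3)) (y = sqrt(44*sqrt(3) - 67) = sqrt(-67 + 44*sqrt(3)) ≈ 3.0348)
y*B(R) = sqrt(-67 + 44*sqrt(3))*(-18/(-3)) = sqrt(-67 + 44*sqrt(3))*(-18*(-1/3)) = sqrt(-67 + 44*sqrt(3))*6 = 6*sqrt(-67 + 44*sqrt(3))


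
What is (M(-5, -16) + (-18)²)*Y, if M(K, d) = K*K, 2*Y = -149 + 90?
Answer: -20591/2 ≈ -10296.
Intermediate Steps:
Y = -59/2 (Y = (-149 + 90)/2 = (½)*(-59) = -59/2 ≈ -29.500)
M(K, d) = K²
(M(-5, -16) + (-18)²)*Y = ((-5)² + (-18)²)*(-59/2) = (25 + 324)*(-59/2) = 349*(-59/2) = -20591/2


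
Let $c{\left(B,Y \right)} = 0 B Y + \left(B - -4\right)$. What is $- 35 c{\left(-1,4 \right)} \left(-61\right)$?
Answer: $6405$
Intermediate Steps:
$c{\left(B,Y \right)} = 4 + B$ ($c{\left(B,Y \right)} = 0 Y + \left(B + 4\right) = 0 + \left(4 + B\right) = 4 + B$)
$- 35 c{\left(-1,4 \right)} \left(-61\right) = - 35 \left(4 - 1\right) \left(-61\right) = \left(-35\right) 3 \left(-61\right) = \left(-105\right) \left(-61\right) = 6405$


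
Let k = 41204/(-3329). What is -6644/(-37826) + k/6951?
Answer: 76091386786/437644531527 ≈ 0.17387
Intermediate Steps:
k = -41204/3329 (k = 41204*(-1/3329) = -41204/3329 ≈ -12.377)
-6644/(-37826) + k/6951 = -6644/(-37826) - 41204/3329/6951 = -6644*(-1/37826) - 41204/3329*1/6951 = 3322/18913 - 41204/23139879 = 76091386786/437644531527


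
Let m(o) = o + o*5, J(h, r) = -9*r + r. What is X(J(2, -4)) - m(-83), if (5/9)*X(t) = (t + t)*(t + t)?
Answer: 39354/5 ≈ 7870.8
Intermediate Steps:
J(h, r) = -8*r
X(t) = 36*t²/5 (X(t) = 9*((t + t)*(t + t))/5 = 9*((2*t)*(2*t))/5 = 9*(4*t²)/5 = 36*t²/5)
m(o) = 6*o (m(o) = o + 5*o = 6*o)
X(J(2, -4)) - m(-83) = 36*(-8*(-4))²/5 - 6*(-83) = (36/5)*32² - 1*(-498) = (36/5)*1024 + 498 = 36864/5 + 498 = 39354/5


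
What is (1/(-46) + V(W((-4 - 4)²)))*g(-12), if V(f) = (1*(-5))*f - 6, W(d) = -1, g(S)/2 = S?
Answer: 564/23 ≈ 24.522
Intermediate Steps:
g(S) = 2*S
V(f) = -6 - 5*f (V(f) = -5*f - 6 = -6 - 5*f)
(1/(-46) + V(W((-4 - 4)²)))*g(-12) = (1/(-46) + (-6 - 5*(-1)))*(2*(-12)) = (-1/46 + (-6 + 5))*(-24) = (-1/46 - 1)*(-24) = -47/46*(-24) = 564/23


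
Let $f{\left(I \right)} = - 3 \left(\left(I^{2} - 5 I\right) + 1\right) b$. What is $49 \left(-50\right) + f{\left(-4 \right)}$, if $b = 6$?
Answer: $-3116$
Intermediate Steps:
$f{\left(I \right)} = -18 - 18 I^{2} + 90 I$ ($f{\left(I \right)} = - 3 \left(\left(I^{2} - 5 I\right) + 1\right) 6 = - 3 \left(1 + I^{2} - 5 I\right) 6 = \left(-3 - 3 I^{2} + 15 I\right) 6 = -18 - 18 I^{2} + 90 I$)
$49 \left(-50\right) + f{\left(-4 \right)} = 49 \left(-50\right) - \left(378 + 288\right) = -2450 - 666 = -3116$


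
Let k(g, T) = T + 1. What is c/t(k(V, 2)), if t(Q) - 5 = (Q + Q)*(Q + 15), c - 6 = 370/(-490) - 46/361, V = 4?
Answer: 90523/1998857 ≈ 0.045287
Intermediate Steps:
c = 90523/17689 (c = 6 + (370/(-490) - 46/361) = 6 + (370*(-1/490) - 46*1/361) = 6 + (-37/49 - 46/361) = 6 - 15611/17689 = 90523/17689 ≈ 5.1175)
k(g, T) = 1 + T
t(Q) = 5 + 2*Q*(15 + Q) (t(Q) = 5 + (Q + Q)*(Q + 15) = 5 + (2*Q)*(15 + Q) = 5 + 2*Q*(15 + Q))
c/t(k(V, 2)) = 90523/(17689*(5 + 2*(1 + 2)**2 + 30*(1 + 2))) = 90523/(17689*(5 + 2*3**2 + 30*3)) = 90523/(17689*(5 + 2*9 + 90)) = 90523/(17689*(5 + 18 + 90)) = (90523/17689)/113 = (90523/17689)*(1/113) = 90523/1998857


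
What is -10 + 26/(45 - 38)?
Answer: -44/7 ≈ -6.2857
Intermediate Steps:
-10 + 26/(45 - 38) = -10 + 26/7 = -44/7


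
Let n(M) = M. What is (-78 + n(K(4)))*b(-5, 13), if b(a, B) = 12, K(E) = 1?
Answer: -924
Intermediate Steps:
(-78 + n(K(4)))*b(-5, 13) = (-78 + 1)*12 = -77*12 = -924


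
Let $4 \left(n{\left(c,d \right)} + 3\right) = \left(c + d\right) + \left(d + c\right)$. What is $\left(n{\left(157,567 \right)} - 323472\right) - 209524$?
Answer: $-532637$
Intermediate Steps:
$n{\left(c,d \right)} = -3 + \frac{c}{2} + \frac{d}{2}$ ($n{\left(c,d \right)} = -3 + \frac{\left(c + d\right) + \left(d + c\right)}{4} = -3 + \frac{\left(c + d\right) + \left(c + d\right)}{4} = -3 + \frac{2 c + 2 d}{4} = -3 + \left(\frac{c}{2} + \frac{d}{2}\right) = -3 + \frac{c}{2} + \frac{d}{2}$)
$\left(n{\left(157,567 \right)} - 323472\right) - 209524 = \left(\left(-3 + \frac{1}{2} \cdot 157 + \frac{1}{2} \cdot 567\right) - 323472\right) - 209524 = \left(\left(-3 + \frac{157}{2} + \frac{567}{2}\right) - 323472\right) - 209524 = \left(359 - 323472\right) - 209524 = -323113 - 209524 = -532637$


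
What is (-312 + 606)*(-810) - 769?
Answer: -238909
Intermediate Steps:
(-312 + 606)*(-810) - 769 = 294*(-810) - 769 = -238140 - 769 = -238909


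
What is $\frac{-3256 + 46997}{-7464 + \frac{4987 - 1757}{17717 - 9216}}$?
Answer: $- \frac{371842241}{63448234} \approx -5.8606$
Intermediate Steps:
$\frac{-3256 + 46997}{-7464 + \frac{4987 - 1757}{17717 - 9216}} = \frac{43741}{-7464 + \frac{3230}{8501}} = \frac{43741}{- \frac{63448234}{8501}} = 43741 \left(- \frac{8501}{63448234}\right) = - \frac{371842241}{63448234}$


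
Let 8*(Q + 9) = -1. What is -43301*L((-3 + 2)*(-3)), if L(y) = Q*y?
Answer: 9482919/8 ≈ 1.1854e+6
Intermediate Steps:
Q = -73/8 (Q = -9 + (1/8)*(-1) = -9 - 1/8 = -73/8 ≈ -9.1250)
L(y) = -73*y/8
-43301*L((-3 + 2)*(-3)) = -(-3160973)*(-3 + 2)*(-3)/8 = -(-3160973)*(-1*(-3))/8 = -(-3160973)*3/8 = -43301*(-219/8) = 9482919/8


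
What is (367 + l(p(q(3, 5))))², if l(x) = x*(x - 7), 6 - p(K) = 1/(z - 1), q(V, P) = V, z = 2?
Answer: 127449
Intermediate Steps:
p(K) = 5 (p(K) = 6 - 1/(2 - 1) = 6 - 1/1 = 6 - 1*1 = 6 - 1 = 5)
l(x) = x*(-7 + x)
(367 + l(p(q(3, 5))))² = (367 + 5*(-7 + 5))² = (367 + 5*(-2))² = (367 - 10)² = 357² = 127449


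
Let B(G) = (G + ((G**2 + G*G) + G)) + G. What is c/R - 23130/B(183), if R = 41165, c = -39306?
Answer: -400706968/308860995 ≈ -1.2974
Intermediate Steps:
B(G) = 2*G**2 + 3*G (B(G) = (G + ((G**2 + G**2) + G)) + G = (G + (2*G**2 + G)) + G = (G + (G + 2*G**2)) + G = (2*G + 2*G**2) + G = 2*G**2 + 3*G)
c/R - 23130/B(183) = -39306/41165 - 23130*1/(183*(3 + 2*183)) = -39306*1/41165 - 23130*1/(183*(3 + 366)) = -39306/41165 - 23130/(183*369) = -39306/41165 - 23130/67527 = -39306/41165 - 23130*1/67527 = -39306/41165 - 2570/7503 = -400706968/308860995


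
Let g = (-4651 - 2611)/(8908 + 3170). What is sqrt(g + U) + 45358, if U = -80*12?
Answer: 45358 + I*sqrt(3892518641)/2013 ≈ 45358.0 + 30.994*I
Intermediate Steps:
g = -3631/6039 (g = -7262/12078 = -7262*1/12078 = -3631/6039 ≈ -0.60126)
U = -960
sqrt(g + U) + 45358 = sqrt(-3631/6039 - 960) + 45358 = sqrt(-5801071/6039) + 45358 = I*sqrt(3892518641)/2013 + 45358 = 45358 + I*sqrt(3892518641)/2013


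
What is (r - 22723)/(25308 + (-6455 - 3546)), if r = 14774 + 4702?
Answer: -3247/15307 ≈ -0.21213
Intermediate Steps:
r = 19476
(r - 22723)/(25308 + (-6455 - 3546)) = (19476 - 22723)/(25308 + (-6455 - 3546)) = -3247/(25308 - 10001) = -3247/15307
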